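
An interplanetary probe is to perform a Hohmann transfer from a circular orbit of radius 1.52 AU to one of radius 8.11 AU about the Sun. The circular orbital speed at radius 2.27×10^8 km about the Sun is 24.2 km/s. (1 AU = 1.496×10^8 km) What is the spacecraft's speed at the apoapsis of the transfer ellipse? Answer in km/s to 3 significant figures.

From the circular-orbit relation v² = μ/r at r = 2.27×10^8 km: μ = v²r = (24.2)² × 2.27×10^8 = 1.32940×10^11 km³/s².
In km: r₁ = 1.52 × 1.496×10^8 = 2.27392×10^8 km; r₂ = 8.11 × 1.496×10^8 = 1.213256×10^9 km.
Transfer-ellipse semi-major axis a_t = (r₁ + r₂)/2 = (2.27392×10^8 + 1.213256×10^9)/2 = 7.20324×10^8 km.
The apoapsis of the transfer ellipse is at r = 1.213256×10^9 km.
Applying v² = μ(2/r − 1/a_t): v = 5.881 km/s.

v = 5.88 km/s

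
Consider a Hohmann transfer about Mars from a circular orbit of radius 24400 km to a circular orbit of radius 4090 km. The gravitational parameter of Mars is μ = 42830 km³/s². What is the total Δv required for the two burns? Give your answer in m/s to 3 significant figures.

Δv = 1610 m/s

Transfer-ellipse semi-major axis a_t = (r₁ + r₂)/2 = (24400 + 4090)/2 = 14245 km.
Circular speed at r₁: v₁ = √(μ/r₁) = √(42830/24400) = 1.3249 km/s.
Transfer-orbit speed at r₁ (vis-viva): v_a = √[μ(2/r₁ − 1/a_t)] = 0.70992 km/s.
First burn Δv₁ = |v_a − v₁| = 0.6150 km/s.
At r₂, v₂ = √(μ/r₂) = 3.2360 km/s.
Transfer-orbit speed at r₂: v_p = √[μ(2/r₂ − 1/a_t)] = 4.2352 km/s.
Second burn Δv₂ = |v₂ − v_p| = 0.9992 km/s.
Δv = Δv₁ + Δv₂ = 0.6150 + 0.9992 = 1.614 km/s.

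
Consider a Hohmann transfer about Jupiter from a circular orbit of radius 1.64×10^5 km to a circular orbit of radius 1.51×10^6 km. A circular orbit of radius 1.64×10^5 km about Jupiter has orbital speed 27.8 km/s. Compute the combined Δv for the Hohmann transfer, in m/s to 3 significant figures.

Δv = 14600 m/s

From the circular-orbit relation v² = μ/r at r = 1.64×10^5 km: μ = v²r = (27.8)² × 1.64×10^5 = 1.26746×10^8 km³/s².
Transfer-ellipse semi-major axis a_t = (r₁ + r₂)/2 = (1.640×10^5 + 1.510×10^6)/2 = 8.370×10^5 km.
At r₁ the circular-orbit speed is v₁ = √(μ/r₁) = 27.80 km/s.
Transfer-orbit speed at r₁ (vis-viva equation): v_p = √[μ(2/r₁ − 1/a_t)] = 37.34 km/s.
First burn Δv₁ = |v_p − v₁| = 9.540 km/s.
At r₂, v₂ = √(μ/r₂) = 9.1617 km/s.
Transfer-orbit speed at r₂: v_a = √[μ(2/r₂ − 1/a_t)] = 4.0554 km/s.
Second burn Δv₂ = |v₂ − v_a| = 5.106 km/s.
Total Δv = Δv₁ + Δv₂ = 14.65 km/s.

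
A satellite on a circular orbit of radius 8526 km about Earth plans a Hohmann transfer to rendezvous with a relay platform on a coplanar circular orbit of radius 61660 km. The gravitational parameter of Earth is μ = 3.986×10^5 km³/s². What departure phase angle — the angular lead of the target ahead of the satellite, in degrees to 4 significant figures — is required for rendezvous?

Semi-major axis of the transfer orbit: a_t = (8526 + 61660)/2 = 35093 km.
The half-period of the transfer ellipse is t = π√(a_t³/μ) = 32710 s.
Target angular speed ω₂ = √(μ/r₂³) = 4.123×10^-5 rad/s.
Angle swept by the target during transfer: ω₂·t = 1.349 rad = 77.29°.
Arrival is 180° from departure on the ellipse, so φ = 180° − 77.29° = 102.7°.

φ = 102.7°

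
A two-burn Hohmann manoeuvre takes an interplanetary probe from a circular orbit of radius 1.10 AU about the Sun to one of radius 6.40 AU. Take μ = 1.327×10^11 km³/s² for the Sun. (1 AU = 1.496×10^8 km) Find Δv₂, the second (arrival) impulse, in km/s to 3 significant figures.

Δv₂ = 5.40 km/s

In km: r₁ = 1.10 × 1.496×10^8 = 1.6456×10^8 km; r₂ = 6.40 × 1.496×10^8 = 9.5744×10^8 km.
Semi-major axis of the transfer orbit: a_t = (1.6456×10^8 + 9.5744×10^8)/2 = 5.610×10^8 km.
Circular speed at r = 9.5744×10^8 km: v_c = √(μ/r) = 11.773 km/s.
Transfer-orbit speed at the same r (vis-viva, a = a_t): v_t = √[μ(2/r − 1/a_t)] = 6.3762 km/s.
Δv₂ = |v_t − v_c| = |6.3762 − 11.773| = 5.397 km/s.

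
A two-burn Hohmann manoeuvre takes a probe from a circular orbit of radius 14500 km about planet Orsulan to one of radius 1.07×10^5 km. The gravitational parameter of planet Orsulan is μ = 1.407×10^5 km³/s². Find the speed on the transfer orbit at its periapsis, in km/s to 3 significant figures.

Transfer-ellipse semi-major axis a_t = (r₁ + r₂)/2 = (14500 + 1.070×10^5)/2 = 60750 km.
At periapsis, r = 14500 km.
From the vis-viva equation, v = √[μ(2/r − 1/a_t)] = 4.134 km/s.

v = 4.13 km/s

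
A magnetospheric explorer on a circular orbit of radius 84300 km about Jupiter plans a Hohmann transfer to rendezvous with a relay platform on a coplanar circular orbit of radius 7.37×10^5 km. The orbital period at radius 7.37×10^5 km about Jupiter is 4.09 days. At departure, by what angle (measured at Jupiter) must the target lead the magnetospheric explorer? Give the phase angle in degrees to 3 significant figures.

φ = 105°

From Kepler's third law T² = 4π²r³/μ at r = 7.37×10^5 km, T = 4.09 days = 4.09 × 86400 s = 3.53376×10^5 s: μ = 4π²r³/T² = 1.26558×10^8 km³/s².
Semi-major axis of the transfer orbit: a_t = (84300 + 7.370×10^5)/2 = 4.1065×10^5 km.
The half-period of the transfer ellipse is t = π√(a_t³/μ) = 73487.52 s.
Target angular speed ω₂ = √(μ/r₂³) = 1.778045×10^-5 rad/s.
Angle swept by the target during transfer: ω₂·t = 1.306641 rad = 74.87°.
The magnetospheric explorer traverses 180° on the transfer ellipse, so the target must lead by 180° − 74.87° = 105°.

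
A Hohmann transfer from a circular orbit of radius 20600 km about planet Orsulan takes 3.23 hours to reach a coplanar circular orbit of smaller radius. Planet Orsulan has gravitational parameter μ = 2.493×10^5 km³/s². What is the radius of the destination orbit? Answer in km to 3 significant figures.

Transfer time t = 3.23 hours = 11628 s, and t = π√(a_t³/μ).
So a_t = (μ t²/π²)^(1/3) = (2.493×10^5 × (11628)² / π²)^(1/3) = 15060 km.
Since a_t = (r₁ + r₂)/2, r₂ = 2a_t − r₁ = 2×15060 − 20600 = 9520 km.

r₂ = 9520 km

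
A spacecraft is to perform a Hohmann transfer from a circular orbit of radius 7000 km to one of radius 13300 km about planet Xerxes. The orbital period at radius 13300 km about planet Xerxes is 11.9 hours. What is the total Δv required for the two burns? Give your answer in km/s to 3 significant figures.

From Kepler's third law T² = 4π²r³/μ at r = 13300 km, T = 11.9 hours = 11.9 × 3600 s = 42840 s: μ = 4π²r³/T² = 50607.6 km³/s².
Semi-major axis of the transfer orbit: a_t = (7000 + 13300)/2 = 10150 km.
At r₁ the circular-orbit speed is v₁ = √(μ/r₁) = 2.6888 km/s.
On the transfer ellipse at r₁, vis-viva equation gives v_p = √[μ(2/r₁ − 1/a_t)] = 3.0779 km/s.
First burn Δv₁ = |v_p − v₁| = 0.3891 km/s.
At r₂, v₂ = √(μ/r₂) = 1.95066 km/s.
Transfer-orbit speed at r₂: v_a = √[μ(2/r₂ − 1/a_t)] = 1.61994 km/s.
Second burn Δv₂ = |v₂ − v_a| = 0.3307 km/s.
Δv = Δv₁ + Δv₂ = 0.3891 + 0.3307 = 0.7198 km/s.

Δv = 0.720 km/s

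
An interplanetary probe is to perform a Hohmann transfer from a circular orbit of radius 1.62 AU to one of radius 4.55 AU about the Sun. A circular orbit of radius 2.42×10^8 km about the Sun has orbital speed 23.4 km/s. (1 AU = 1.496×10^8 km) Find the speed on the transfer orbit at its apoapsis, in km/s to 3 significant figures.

v = 10.1 km/s

From the circular-orbit relation v² = μ/r at r = 2.42×10^8 km: μ = v²r = (23.4)² × 2.42×10^8 = 1.32510×10^11 km³/s².
In km: r₁ = 1.62 × 1.496×10^8 = 2.42352×10^8 km; r₂ = 4.55 × 1.496×10^8 = 6.8068×10^8 km.
Transfer-ellipse semi-major axis a_t = (r₁ + r₂)/2 = (2.42352×10^8 + 6.8068×10^8)/2 = 4.61516×10^8 km.
At apoapsis, r = 6.8068×10^8 km.
Applying v² = μ(2/r − 1/a_t): v = 10.11 km/s.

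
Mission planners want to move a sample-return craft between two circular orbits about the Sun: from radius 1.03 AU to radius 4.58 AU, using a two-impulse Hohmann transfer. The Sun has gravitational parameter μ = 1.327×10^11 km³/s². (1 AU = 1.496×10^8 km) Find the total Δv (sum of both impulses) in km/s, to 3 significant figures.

Δv = 13.6 km/s

In km: r₁ = 1.03 × 1.496×10^8 = 1.54088×10^8 km; r₂ = 4.58 × 1.496×10^8 = 6.85168×10^8 km.
Semi-major axis of the transfer orbit: a_t = (1.54088×10^8 + 6.85168×10^8)/2 = 4.19628×10^8 km.
At r₁ the circular-orbit speed is v₁ = √(μ/r₁) = 29.346 km/s.
Transfer-orbit speed at r₁ (v² = μ(2/r − 1/a)): v_p = √[μ(2/r₁ − 1/a_t)] = 37.499 km/s.
First burn Δv₁ = |v_p − v₁| = 8.153 km/s.
Circular speed at r₂: v₂ = √(μ/r₂) = 13.917 km/s.
Transfer-orbit speed at r₂: v_a = √[μ(2/r₂ − 1/a_t)] = 8.4331 km/s.
Second burn Δv₂ = |v₂ − v_a| = 5.484 km/s.
Total Δv = Δv₁ + Δv₂ = 13.64 km/s.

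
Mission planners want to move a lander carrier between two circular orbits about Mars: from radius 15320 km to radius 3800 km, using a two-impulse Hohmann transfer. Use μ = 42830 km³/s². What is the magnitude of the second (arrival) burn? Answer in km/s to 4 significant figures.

The Hohmann ellipse has a_t = (r₁ + r₂)/2 = 9560 km.
Circular speed at r = 3800 km: v_c = √(μ/r) = 3.3572 km/s.
Transfer-orbit speed at the same r (vis-viva, a = a_t): v_t = √[μ(2/r − 1/a_t)] = 4.2499 km/s.
Δv₂ = |v_t − v_c| = |4.2499 − 3.3572| = 0.8927 km/s.

Δv₂ = 0.8927 km/s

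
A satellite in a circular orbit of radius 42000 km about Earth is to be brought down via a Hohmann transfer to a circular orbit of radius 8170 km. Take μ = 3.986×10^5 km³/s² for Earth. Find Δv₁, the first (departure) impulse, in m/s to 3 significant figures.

Δv₁ = 1320 m/s

Semi-major axis of the transfer orbit: a_t = (42000 + 8170)/2 = 25085 km.
Circular speed at r = 42000 km: v_c = √(μ/r) = 3.081 km/s.
Transfer-orbit speed at the same r (vis-viva, a = a_t): v_t = √[μ(2/r − 1/a_t)] = 1.758 km/s.
Δv₁ = |v_t − v_c| = |1.758 − 3.081| = 1.323 km/s.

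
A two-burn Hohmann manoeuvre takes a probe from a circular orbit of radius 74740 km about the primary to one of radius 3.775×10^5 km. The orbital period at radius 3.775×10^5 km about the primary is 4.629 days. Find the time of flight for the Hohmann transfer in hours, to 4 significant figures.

From Kepler's third law T² = 4π²r³/μ at r = 3.775×10^5 km, T = 4.629 days = 4.629 × 86400 s = 3.999456×10^5 s: μ = 4π²r³/T² = 1.32773×10^7 km³/s².
The Hohmann ellipse has a_t = (r₁ + r₂)/2 = 2.2612×10^5 km.
By Kepler's third law the transfer-orbit period is T = 2π√(a_t³/μ), so t = T/2 = 92710 s.
Converting: 92710 s ÷ 3600 s/hour = 25.75 hours.

t = 25.75 hours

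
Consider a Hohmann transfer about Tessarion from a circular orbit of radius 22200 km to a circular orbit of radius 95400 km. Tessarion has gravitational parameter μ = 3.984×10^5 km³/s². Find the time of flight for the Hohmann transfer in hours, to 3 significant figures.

t = 19.7 hours

Transfer-ellipse semi-major axis a_t = (r₁ + r₂)/2 = (22200 + 95400)/2 = 58800 km.
Transfer time t = π√(a_t³/μ) = π√((58800)³ / 3.984×10^5) = 70970 s.
Converting: 70970 s ÷ 3600 s/hour = 19.7 hours.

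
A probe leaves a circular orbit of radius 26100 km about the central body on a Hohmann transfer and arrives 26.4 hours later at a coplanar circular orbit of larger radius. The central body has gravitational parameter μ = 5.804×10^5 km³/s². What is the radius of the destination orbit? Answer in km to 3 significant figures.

Transfer time t = 26.4 hours = 95040 s, and t = π√(a_t³/μ).
So a_t = (μ t²/π²)^(1/3) = (5.804×10^5 × (95040)² / π²)^(1/3) = 80987 km.
Since a_t = (r₁ + r₂)/2, r₂ = 2a_t − r₁ = 2×80987 − 26100 = 1.35874×10^5 km.

r₂ = 1.36×10^5 km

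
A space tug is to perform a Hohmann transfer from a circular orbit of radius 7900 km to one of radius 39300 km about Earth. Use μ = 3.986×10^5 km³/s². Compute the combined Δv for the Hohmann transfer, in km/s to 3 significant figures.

Semi-major axis of the transfer orbit: a_t = (7900 + 39300)/2 = 23600 km.
Circular speed at r₁: v₁ = √(μ/r₁) = √(3.986×10^5/7900) = 7.103 km/s.
On the transfer ellipse at r₁, v² = μ(2/r − 1/a) gives v_p = √[μ(2/r₁ − 1/a_t)] = 9.166 km/s.
First burn Δv₁ = |v_p − v₁| = 2.063 km/s.
At r₂, v₂ = √(μ/r₂) = 3.185 km/s.
Transfer-orbit speed at r₂: v_a = √[μ(2/r₂ − 1/a_t)] = 1.843 km/s.
Second burn Δv₂ = |v₂ − v_a| = 1.342 km/s.
Total Δv = Δv₁ + Δv₂ = 3.405 km/s.

Δv = 3.41 km/s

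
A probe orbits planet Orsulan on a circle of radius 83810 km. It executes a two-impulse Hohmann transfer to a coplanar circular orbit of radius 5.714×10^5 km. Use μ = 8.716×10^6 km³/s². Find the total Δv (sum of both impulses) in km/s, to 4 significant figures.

Transfer-ellipse semi-major axis a_t = (r₁ + r₂)/2 = (83810 + 5.714×10^5)/2 = 3.27605×10^5 km.
At r₁ the circular-orbit speed is v₁ = √(μ/r₁) = 10.20 km/s.
Transfer-orbit speed at r₁ (vis-viva): v_p = √[μ(2/r₁ − 1/a_t)] = 13.47 km/s.
First burn Δv₁ = |v_p − v₁| = 3.270 km/s.
At r₂, v₂ = √(μ/r₂) = 3.9056 km/s.
Transfer-orbit speed at r₂: v_a = √[μ(2/r₂ − 1/a_t)] = 1.9754 km/s.
Second burn Δv₂ = |v₂ − v_a| = 1.930 km/s.
Δv = Δv₁ + Δv₂ = 3.270 + 1.930 = 5.200 km/s.

Δv = 5.200 km/s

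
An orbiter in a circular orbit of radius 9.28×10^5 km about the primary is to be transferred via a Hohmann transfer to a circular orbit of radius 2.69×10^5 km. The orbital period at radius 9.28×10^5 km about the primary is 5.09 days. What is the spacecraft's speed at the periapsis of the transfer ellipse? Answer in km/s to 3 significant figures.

v = 30.7 km/s

From Kepler's third law T² = 4π²r³/μ at r = 9.28×10^5 km, T = 5.09 days = 5.09 × 86400 s = 4.39776×10^5 s: μ = 4π²r³/T² = 1.63133×10^8 km³/s².
Transfer-ellipse semi-major axis a_t = (r₁ + r₂)/2 = (9.280×10^5 + 2.690×10^5)/2 = 5.985×10^5 km.
The periapsis of the transfer ellipse is at r = 2.690×10^5 km.
From the vis-viva equation, v = √[μ(2/r − 1/a_t)] = 30.66 km/s.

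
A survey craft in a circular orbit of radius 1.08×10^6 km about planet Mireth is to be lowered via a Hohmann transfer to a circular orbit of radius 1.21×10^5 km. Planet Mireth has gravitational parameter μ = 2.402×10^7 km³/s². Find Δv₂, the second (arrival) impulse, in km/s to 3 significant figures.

Transfer-ellipse semi-major axis a_t = (r₁ + r₂)/2 = (1.080×10^6 + 1.210×10^5)/2 = 6.005×10^5 km.
On the circular orbit at r = 1.210×10^5 km, v_c = √(μ/r) = 14.089 km/s.
Vis-viva on the transfer ellipse at r = 1.210×10^5 km gives v_t = √[μ(2/r − 1/a_t)] = 18.895 km/s.
Δv₂ = |v_t − v_c| = |18.895 − 14.089| = 4.806 km/s.

Δv₂ = 4.81 km/s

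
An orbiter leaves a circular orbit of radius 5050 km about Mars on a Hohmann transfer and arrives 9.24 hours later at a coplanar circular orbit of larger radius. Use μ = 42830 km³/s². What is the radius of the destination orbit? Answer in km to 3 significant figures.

Transfer time t = 9.24 hours = 33264 s, and t = π√(a_t³/μ).
So a_t = (μ t²/π²)^(1/3) = (42830 × (33264)² / π²)^(1/3) = 16871 km.
Since a_t = (r₁ + r₂)/2, r₂ = 2a_t − r₁ = 2×16871 − 5050 = 28692 km.

r₂ = 28700 km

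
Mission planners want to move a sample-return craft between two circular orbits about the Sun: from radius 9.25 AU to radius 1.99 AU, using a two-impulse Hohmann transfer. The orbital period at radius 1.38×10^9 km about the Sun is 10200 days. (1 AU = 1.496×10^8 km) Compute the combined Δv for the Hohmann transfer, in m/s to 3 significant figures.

From Kepler's third law T² = 4π²r³/μ at r = 1.38×10^9 km, T = 10200 days = 10200 × 86400 s = 8.8128×10^8 s: μ = 4π²r³/T² = 1.33589×10^11 km³/s².
In km: r₁ = 9.25 × 1.496×10^8 = 1.3838×10^9 km; r₂ = 1.99 × 1.496×10^8 = 2.97704×10^8 km.
Semi-major axis of the transfer orbit: a_t = (1.3838×10^9 + 2.97704×10^8)/2 = 8.40752×10^8 km.
Circular speed at r₁: v₁ = √(μ/r₁) = √(1.33589×10^11/1.3838×10^9) = 9.8253 km/s.
On the transfer ellipse at r₁, vis-viva gives v_a = √[μ(2/r₁ − 1/a_t)] = 5.8466 km/s.
First burn Δv₁ = |v_a − v₁| = 3.979 km/s.
At r₂, v₂ = √(μ/r₂) = 21.1832 km/s.
Transfer-orbit speed at r₂: v_p = √[μ(2/r₂ − 1/a_t)] = 27.1766 km/s.
Second burn Δv₂ = |v₂ − v_p| = 5.993 km/s.
Total Δv = Δv₁ + Δv₂ = 9.972 km/s.

Δv = 9970 m/s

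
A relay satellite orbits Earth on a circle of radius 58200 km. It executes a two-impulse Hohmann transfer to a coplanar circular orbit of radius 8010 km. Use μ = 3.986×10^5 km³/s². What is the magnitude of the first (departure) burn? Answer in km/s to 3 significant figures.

Δv₁ = 1.33 km/s

The Hohmann ellipse has a_t = (r₁ + r₂)/2 = 33105 km.
On the circular orbit at r = 58200 km, v_c = √(μ/r) = 2.617 km/s.
Vis-viva on the transfer ellipse at r = 58200 km gives v_t = √[μ(2/r − 1/a_t)] = 1.287 km/s.
Δv₁ = |v_t − v_c| = |1.287 − 2.617| = 1.330 km/s.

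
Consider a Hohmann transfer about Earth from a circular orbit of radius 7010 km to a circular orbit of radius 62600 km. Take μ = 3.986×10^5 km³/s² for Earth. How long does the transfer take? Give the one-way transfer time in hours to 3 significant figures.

t = 8.98 hours

Semi-major axis of the transfer orbit: a_t = (7010 + 62600)/2 = 34805 km.
Half the transfer-orbit period gives t = π√(a_t³/μ) = 32311 s.
Converting: 32311 s ÷ 3600 s/hour = 8.98 hours.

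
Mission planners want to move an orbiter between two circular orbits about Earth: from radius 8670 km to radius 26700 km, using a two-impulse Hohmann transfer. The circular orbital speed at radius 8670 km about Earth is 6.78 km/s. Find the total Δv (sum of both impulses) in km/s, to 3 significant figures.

Δv = 2.71 km/s

From the circular-orbit relation v² = μ/r at r = 8670 km: μ = v²r = (6.78)² × 8670 = 3.98546×10^5 km³/s².
Semi-major axis of the transfer orbit: a_t = (8670 + 26700)/2 = 17685 km.
Circular speed at r₁: v₁ = √(μ/r₁) = √(3.98546×10^5/8670) = 6.780 km/s.
On the transfer ellipse at r₁, vis-viva equation gives v_p = √[μ(2/r₁ − 1/a_t)] = 8.331 km/s.
First burn Δv₁ = |v_p − v₁| = 1.551 km/s.
Circular speed at r₂: v₂ = √(μ/r₂) = 3.8635 km/s.
Transfer-orbit speed at r₂: v_a = √[μ(2/r₂ − 1/a_t)] = 2.7051 km/s.
Second burn Δv₂ = |v₂ − v_a| = 1.158 km/s.
Δv = Δv₁ + Δv₂ = 1.551 + 1.158 = 2.709 km/s.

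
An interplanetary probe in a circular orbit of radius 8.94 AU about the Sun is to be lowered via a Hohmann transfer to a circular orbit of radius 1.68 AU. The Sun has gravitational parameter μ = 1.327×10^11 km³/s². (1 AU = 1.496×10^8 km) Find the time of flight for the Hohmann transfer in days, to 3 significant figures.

t = 2230 days

In km: r₁ = 8.94 × 1.496×10^8 = 1.337424×10^9 km; r₂ = 1.68 × 1.496×10^8 = 2.51328×10^8 km.
Transfer-ellipse semi-major axis a_t = (r₁ + r₂)/2 = (1.337424×10^9 + 2.51328×10^8)/2 = 7.94376×10^8 km.
Transfer time t = π√(a_t³/μ) = π√((7.94376×10^8)³ / 1.327×10^11) = 1.931×10^8 s.
Converting: 1.931×10^8 s ÷ 86400 s/day = 2230 days.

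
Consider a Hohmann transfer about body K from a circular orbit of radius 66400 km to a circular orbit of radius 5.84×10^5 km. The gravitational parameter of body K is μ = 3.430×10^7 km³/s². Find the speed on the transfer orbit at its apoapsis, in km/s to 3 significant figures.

v = 3.46 km/s

The Hohmann ellipse has a_t = (r₁ + r₂)/2 = 3.252×10^5 km.
The apoapsis of the transfer ellipse is at r = 5.840×10^5 km.
Applying v² = μ(2/r − 1/a_t): v = 3.463 km/s.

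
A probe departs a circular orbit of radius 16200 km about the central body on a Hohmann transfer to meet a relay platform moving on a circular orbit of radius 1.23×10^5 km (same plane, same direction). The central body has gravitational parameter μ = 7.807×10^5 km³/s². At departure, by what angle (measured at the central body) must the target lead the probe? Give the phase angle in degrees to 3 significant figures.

The Hohmann ellipse has a_t = (r₁ + r₂)/2 = 69600 km.
The half-period of the transfer ellipse is t = π√(a_t³/μ) = 65286.2 s.
The target's mean motion on its circular orbit is ω₂ = √(μ/r₂³) = 2.04826×10^-5 rad/s.
Angle swept by the target during transfer: ω₂·t = 1.3372 rad = 76.62°.
Arrival is 180° from departure on the ellipse, so φ = 180° − 76.62° = 103°.

φ = 103°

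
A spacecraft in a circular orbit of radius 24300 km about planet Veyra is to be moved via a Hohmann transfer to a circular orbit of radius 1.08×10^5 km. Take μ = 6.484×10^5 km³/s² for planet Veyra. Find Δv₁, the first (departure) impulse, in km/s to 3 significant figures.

Δv₁ = 1.43 km/s

The Hohmann ellipse has a_t = (r₁ + r₂)/2 = 66150 km.
On the circular orbit at r = 24300 km, v_c = √(μ/r) = 5.1656 km/s.
Vis-viva on the transfer ellipse at r = 24300 km gives v_t = √[μ(2/r − 1/a_t)] = 6.6003 km/s.
Δv₁ = |v_t − v_c| = |6.6003 − 5.1656| = 1.435 km/s.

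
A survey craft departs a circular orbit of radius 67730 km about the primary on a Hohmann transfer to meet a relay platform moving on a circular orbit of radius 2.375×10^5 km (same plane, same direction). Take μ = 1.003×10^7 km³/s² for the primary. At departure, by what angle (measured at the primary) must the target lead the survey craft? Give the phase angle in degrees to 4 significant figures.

φ = 87.28°

Transfer-ellipse semi-major axis a_t = (r₁ + r₂)/2 = (67730 + 2.375×10^5)/2 = 1.52615×10^5 km.
The half-period of the transfer ellipse is t = π√(a_t³/μ) = 59141.9 s.
Target angular speed ω₂ = √(μ/r₂³) = 2.73625×10^-5 rad/s.
Angle swept by the target during transfer: ω₂·t = 1.6183 rad = 92.72°.
The survey craft traverses 180° on the transfer ellipse, so the target must lead by 180° − 92.72° = 87.28°.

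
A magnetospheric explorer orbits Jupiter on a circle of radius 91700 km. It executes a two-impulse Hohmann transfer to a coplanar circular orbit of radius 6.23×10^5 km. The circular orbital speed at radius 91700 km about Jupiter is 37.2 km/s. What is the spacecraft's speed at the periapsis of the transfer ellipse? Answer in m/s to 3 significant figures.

v = 49100 m/s

From the circular-orbit relation v² = μ/r at r = 91700 km: μ = v²r = (37.2)² × 91700 = 1.26898×10^8 km³/s².
The Hohmann ellipse has a_t = (r₁ + r₂)/2 = 3.5735×10^5 km.
The periapsis of the transfer ellipse is at r = 91700 km.
Vis-viva: v = √[μ(2/r − 1/a_t)] = √[1.26898×10^8 × (2/91700 − 1/3.5735×10^5)] = 49.12 km/s.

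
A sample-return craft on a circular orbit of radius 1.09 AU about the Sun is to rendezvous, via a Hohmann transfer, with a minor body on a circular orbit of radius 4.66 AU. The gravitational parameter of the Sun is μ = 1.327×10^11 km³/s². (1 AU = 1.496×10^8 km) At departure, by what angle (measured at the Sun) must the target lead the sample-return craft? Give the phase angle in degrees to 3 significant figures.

In km: r₁ = 1.09 × 1.496×10^8 = 1.63064×10^8 km; r₂ = 4.66 × 1.496×10^8 = 6.97136×10^8 km.
The Hohmann ellipse has a_t = (r₁ + r₂)/2 = 4.301×10^8 km.
The half-period of the transfer ellipse is t = π√(a_t³/μ) = 7.693×10^7 s.
Target angular speed ω₂ = √(μ/r₂³) = 1.979×10^-8 rad/s.
Angle swept by the target during transfer: ω₂·t = 1.5224 rad = 87.23°.
Arrival is 180° from departure on the ellipse, so φ = 180° − 87.23° = 92.8°.

φ = 92.8°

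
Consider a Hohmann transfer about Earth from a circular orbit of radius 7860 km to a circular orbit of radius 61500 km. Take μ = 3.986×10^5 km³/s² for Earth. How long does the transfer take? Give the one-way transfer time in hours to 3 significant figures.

The Hohmann ellipse has a_t = (r₁ + r₂)/2 = 34680 km.
By Kepler's third law the transfer-orbit period is T = 2π√(a_t³/μ), so t = T/2 = 32140 s.
Converting: 32140 s ÷ 3600 s/hour = 8.93 hours.

t = 8.93 hours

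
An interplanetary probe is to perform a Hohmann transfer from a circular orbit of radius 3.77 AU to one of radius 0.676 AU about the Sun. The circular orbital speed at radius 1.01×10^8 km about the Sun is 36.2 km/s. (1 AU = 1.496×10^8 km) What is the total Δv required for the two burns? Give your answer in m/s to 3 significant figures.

Δv = 17800 m/s

From the circular-orbit relation v² = μ/r at r = 1.01×10^8 km: μ = v²r = (36.2)² × 1.01×10^8 = 1.32354×10^11 km³/s².
In km: r₁ = 3.77 × 1.496×10^8 = 5.63992×10^8 km; r₂ = 0.676 × 1.496×10^8 = 1.011296×10^8 km.
Transfer-ellipse semi-major axis a_t = (r₁ + r₂)/2 = (5.63992×10^8 + 1.011296×10^8)/2 = 3.325608×10^8 km.
At r₁ the circular-orbit speed is v₁ = √(μ/r₁) = 15.319 km/s.
Transfer-orbit speed at r₁ (v² = μ(2/r − 1/a)): v_a = √[μ(2/r₁ − 1/a_t)] = 8.4477 km/s.
First burn Δv₁ = |v_a − v₁| = 6.871 km/s.
At r₂, v₂ = √(μ/r₂) = 36.1768 km/s.
Transfer-orbit speed at r₂: v_p = √[μ(2/r₂ − 1/a_t)] = 47.1119 km/s.
Second burn Δv₂ = |v₂ − v_p| = 10.94 km/s.
Total Δv = Δv₁ + Δv₂ = 17.81 km/s.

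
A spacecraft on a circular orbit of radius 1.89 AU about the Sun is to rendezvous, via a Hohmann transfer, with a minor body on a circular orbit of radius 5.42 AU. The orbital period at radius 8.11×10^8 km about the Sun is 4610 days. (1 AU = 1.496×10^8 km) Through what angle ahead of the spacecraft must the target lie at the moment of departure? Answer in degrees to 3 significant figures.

From Kepler's third law T² = 4π²r³/μ at r = 8.11×10^8 km, T = 4610 days = 4610 × 86400 s = 3.98304×10^8 s: μ = 4π²r³/T² = 1.32737×10^11 km³/s².
In km: r₁ = 1.89 × 1.496×10^8 = 2.82744×10^8 km; r₂ = 5.42 × 1.496×10^8 = 8.10832×10^8 km.
The Hohmann ellipse has a_t = (r₁ + r₂)/2 = 5.46788×10^8 km.
Transfer time t = π√(a_t³/μ) = 1.1025×10^8 s.
The target's mean motion on its circular orbit is ω₂ = √(μ/r₂³) = 1.5780×10^-8 rad/s.
Angle swept by the target during transfer: ω₂·t = 1.7397 rad = 99.68°.
The spacecraft traverses 180° on the transfer ellipse, so the target must lead by 180° − 99.68° = 80.3°.

φ = 80.3°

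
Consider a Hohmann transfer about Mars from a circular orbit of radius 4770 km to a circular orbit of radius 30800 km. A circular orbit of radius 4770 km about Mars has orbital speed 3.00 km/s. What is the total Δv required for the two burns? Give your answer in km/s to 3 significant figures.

From the circular-orbit relation v² = μ/r at r = 4770 km: μ = v²r = (3.00)² × 4770 = 42930.0 km³/s².
Semi-major axis of the transfer orbit: a_t = (4770 + 30800)/2 = 17785 km.
Circular speed at r₁: v₁ = √(μ/r₁) = √(42930.0/4770) = 3.0000 km/s.
Transfer-orbit speed at r₁ (v² = μ(2/r − 1/a)): v_p = √[μ(2/r₁ − 1/a_t)] = 3.9479 km/s.
First burn Δv₁ = |v_p − v₁| = 0.9479 km/s.
At r₂, v₂ = √(μ/r₂) = 1.1806 km/s.
Transfer-orbit speed at r₂: v_a = √[μ(2/r₂ − 1/a_t)] = 0.61142 km/s.
Second burn Δv₂ = |v₂ − v_a| = 0.5692 km/s.
Total Δv = Δv₁ + Δv₂ = 1.517 km/s.

Δv = 1.52 km/s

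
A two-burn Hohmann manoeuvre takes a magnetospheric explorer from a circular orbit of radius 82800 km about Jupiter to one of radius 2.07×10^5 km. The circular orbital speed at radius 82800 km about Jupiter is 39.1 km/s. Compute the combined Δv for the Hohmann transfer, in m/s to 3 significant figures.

From the circular-orbit relation v² = μ/r at r = 82800 km: μ = v²r = (39.1)² × 82800 = 1.26585×10^8 km³/s².
Transfer-ellipse semi-major axis a_t = (r₁ + r₂)/2 = (82800 + 2.070×10^5)/2 = 1.449×10^5 km.
Circular speed at r₁: v₁ = √(μ/r₁) = √(1.26585×10^8/82800) = 39.100 km/s.
Transfer-orbit speed at r₁ (v² = μ(2/r − 1/a)): v_p = √[μ(2/r₁ − 1/a_t)] = 46.733 km/s.
First burn Δv₁ = |v_p − v₁| = 7.633 km/s.
At r₂, v₂ = √(μ/r₂) = 24.729 km/s.
Transfer-orbit speed at r₂: v_a = √[μ(2/r₂ − 1/a_t)] = 18.693 km/s.
Second burn Δv₂ = |v₂ − v_a| = 6.036 km/s.
Δv = Δv₁ + Δv₂ = 7.633 + 6.036 = 13.67 km/s.

Δv = 13700 m/s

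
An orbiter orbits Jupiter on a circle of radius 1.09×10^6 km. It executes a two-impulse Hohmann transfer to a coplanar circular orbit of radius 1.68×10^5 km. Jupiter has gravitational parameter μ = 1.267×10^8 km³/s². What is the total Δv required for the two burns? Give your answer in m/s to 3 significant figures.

Δv = 13900 m/s

Transfer-ellipse semi-major axis a_t = (r₁ + r₂)/2 = (1.090×10^6 + 1.680×10^5)/2 = 6.290×10^5 km.
Circular speed at r₁: v₁ = √(μ/r₁) = √(1.267×10^8/1.090×10^6) = 10.781 km/s.
On the transfer ellipse at r₁, vis-viva gives v_a = √[μ(2/r₁ − 1/a_t)] = 5.5719 km/s.
First burn Δv₁ = |v_a − v₁| = 5.209 km/s.
Circular speed at r₂: v₂ = √(μ/r₂) = 27.462 km/s.
Transfer-orbit speed at r₂: v_p = √[μ(2/r₂ − 1/a_t)] = 36.151 km/s.
Second burn Δv₂ = |v₂ − v_p| = 8.689 km/s.
Δv = Δv₁ + Δv₂ = 5.209 + 8.689 = 13.90 km/s.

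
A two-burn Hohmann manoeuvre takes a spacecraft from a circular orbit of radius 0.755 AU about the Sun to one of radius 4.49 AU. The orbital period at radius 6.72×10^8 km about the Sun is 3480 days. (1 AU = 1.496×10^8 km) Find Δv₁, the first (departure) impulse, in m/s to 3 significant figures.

Δv₁ = 10600 m/s

From Kepler's third law T² = 4π²r³/μ at r = 6.72×10^8 km, T = 3480 days = 3480 × 86400 s = 3.00672×10^8 s: μ = 4π²r³/T² = 1.32520×10^11 km³/s².
In km: r₁ = 0.755 × 1.496×10^8 = 1.12948×10^8 km; r₂ = 4.49 × 1.496×10^8 = 6.71704×10^8 km.
Transfer-ellipse semi-major axis a_t = (r₁ + r₂)/2 = (1.12948×10^8 + 6.71704×10^8)/2 = 3.92326×10^8 km.
Circular speed at r = 1.12948×10^8 km: v_c = √(μ/r) = 34.25 km/s.
Vis-viva on the transfer ellipse at r = 1.12948×10^8 km gives v_t = √[μ(2/r − 1/a_t)] = 44.82 km/s.
Δv₁ = |v_t − v_c| = |44.82 − 34.25| = 10.57 km/s.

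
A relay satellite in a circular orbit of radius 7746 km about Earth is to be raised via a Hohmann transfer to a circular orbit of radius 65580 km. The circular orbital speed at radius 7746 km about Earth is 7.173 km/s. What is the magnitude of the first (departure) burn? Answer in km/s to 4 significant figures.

Δv₁ = 2.420 km/s

From the circular-orbit relation v² = μ/r at r = 7746 km: μ = v²r = (7.173)² × 7746 = 3.98547×10^5 km³/s².
Transfer-ellipse semi-major axis a_t = (r₁ + r₂)/2 = (7746 + 65580)/2 = 36663 km.
Circular speed at r = 7746 km: v_c = √(μ/r) = 7.173 km/s.
Vis-viva on the transfer ellipse at r = 7746 km gives v_t = √[μ(2/r − 1/a_t)] = 9.593 km/s.
Δv₁ = |v_t − v_c| = |9.593 − 7.173| = 2.420 km/s.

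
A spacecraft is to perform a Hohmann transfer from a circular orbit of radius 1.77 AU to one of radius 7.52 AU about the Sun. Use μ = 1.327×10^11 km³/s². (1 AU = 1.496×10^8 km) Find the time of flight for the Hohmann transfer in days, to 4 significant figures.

t = 1828 days

In km: r₁ = 1.77 × 1.496×10^8 = 2.64792×10^8 km; r₂ = 7.52 × 1.496×10^8 = 1.124992×10^9 km.
The Hohmann ellipse has a_t = (r₁ + r₂)/2 = 6.94892×10^8 km.
Transfer time t = π√(a_t³/μ) = π√((6.94892×10^8)³ / 1.327×10^11) = 1.5798×10^8 s.
Converting: 1.5798×10^8 s ÷ 86400 s/day = 1828 days.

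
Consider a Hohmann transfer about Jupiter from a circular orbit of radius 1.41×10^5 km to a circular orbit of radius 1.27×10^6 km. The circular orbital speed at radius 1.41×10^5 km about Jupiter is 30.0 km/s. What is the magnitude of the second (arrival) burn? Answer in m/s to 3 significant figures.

From the circular-orbit relation v² = μ/r at r = 1.41×10^5 km: μ = v²r = (30.0)² × 1.41×10^5 = 1.26900×10^8 km³/s².
Semi-major axis of the transfer orbit: a_t = (1.410×10^5 + 1.270×10^6)/2 = 7.055×10^5 km.
Circular speed at r = 1.270×10^6 km: v_c = √(μ/r) = 9.996 km/s.
Transfer-orbit speed at the same r (vis-viva, a = a_t): v_t = √[μ(2/r − 1/a_t)] = 4.469 km/s.
Δv₂ = |v_t − v_c| = |4.469 − 9.996| = 5.527 km/s.

Δv₂ = 5530 m/s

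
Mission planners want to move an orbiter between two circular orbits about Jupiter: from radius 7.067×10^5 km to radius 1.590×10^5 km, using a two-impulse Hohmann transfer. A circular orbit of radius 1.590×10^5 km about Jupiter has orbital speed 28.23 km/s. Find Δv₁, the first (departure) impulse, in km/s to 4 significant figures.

Δv₁ = 5.275 km/s

From the circular-orbit relation v² = μ/r at r = 1.590×10^5 km: μ = v²r = (28.23)² × 1.590×10^5 = 1.26712×10^8 km³/s².
Transfer-ellipse semi-major axis a_t = (r₁ + r₂)/2 = (7.067×10^5 + 1.590×10^5)/2 = 4.3285×10^5 km.
On the circular orbit at r = 7.067×10^5 km, v_c = √(μ/r) = 13.3903 km/s.
Transfer-orbit speed at the same r (vis-viva, a = a_t): v_t = √[μ(2/r − 1/a_t)] = 8.11562 km/s.
Δv₁ = |v_t − v_c| = |8.11562 − 13.3903| = 5.275 km/s.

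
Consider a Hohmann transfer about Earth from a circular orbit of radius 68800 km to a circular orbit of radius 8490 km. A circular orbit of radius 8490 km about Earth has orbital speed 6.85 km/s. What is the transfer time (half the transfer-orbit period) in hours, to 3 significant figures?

From the circular-orbit relation v² = μ/r at r = 8490 km: μ = v²r = (6.85)² × 8490 = 3.98372×10^5 km³/s².
The Hohmann ellipse has a_t = (r₁ + r₂)/2 = 38645 km.
Transfer time t = π√(a_t³/μ) = π√((38645)³ / 3.98372×10^5) = 37810 s.
Converting: 37810 s ÷ 3600 s/hour = 10.5 hours.

t = 10.5 hours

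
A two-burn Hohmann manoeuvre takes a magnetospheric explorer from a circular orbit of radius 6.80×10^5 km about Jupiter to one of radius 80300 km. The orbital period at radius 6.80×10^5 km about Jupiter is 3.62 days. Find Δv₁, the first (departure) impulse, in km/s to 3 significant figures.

From Kepler's third law T² = 4π²r³/μ at r = 6.80×10^5 km, T = 3.62 days = 3.62 × 86400 s = 3.12768×10^5 s: μ = 4π²r³/T² = 1.26894×10^8 km³/s².
Transfer-ellipse semi-major axis a_t = (r₁ + r₂)/2 = (6.800×10^5 + 80300)/2 = 3.8015×10^5 km.
Circular speed at r = 6.800×10^5 km: v_c = √(μ/r) = 13.66 km/s.
Transfer-orbit speed at the same r (vis-viva, a = a_t): v_t = √[μ(2/r − 1/a_t)] = 6.278 km/s.
Δv₁ = |v_t − v_c| = |6.278 − 13.66| = 7.382 km/s.

Δv₁ = 7.38 km/s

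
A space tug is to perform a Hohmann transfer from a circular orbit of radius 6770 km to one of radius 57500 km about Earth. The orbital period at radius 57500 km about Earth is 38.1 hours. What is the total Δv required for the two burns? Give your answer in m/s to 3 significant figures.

Δv = 4020 m/s

From Kepler's third law T² = 4π²r³/μ at r = 57500 km, T = 38.1 hours = 38.1 × 3600 s = 1.3716×10^5 s: μ = 4π²r³/T² = 3.98941×10^5 km³/s².
The Hohmann ellipse has a_t = (r₁ + r₂)/2 = 32135 km.
Circular speed at r₁: v₁ = √(μ/r₁) = √(3.98941×10^5/6770) = 7.6764 km/s.
On the transfer ellipse at r₁, vis-viva equation gives v_p = √[μ(2/r₁ − 1/a_t)] = 10.268 km/s.
First burn Δv₁ = |v_p − v₁| = 2.592 km/s.
At r₂, v₂ = √(μ/r₂) = 2.634 km/s.
Transfer-orbit speed at r₂: v_a = √[μ(2/r₂ − 1/a_t)] = 1.209 km/s.
Second burn Δv₂ = |v₂ − v_a| = 1.425 km/s.
Total Δv = Δv₁ + Δv₂ = 4.017 km/s.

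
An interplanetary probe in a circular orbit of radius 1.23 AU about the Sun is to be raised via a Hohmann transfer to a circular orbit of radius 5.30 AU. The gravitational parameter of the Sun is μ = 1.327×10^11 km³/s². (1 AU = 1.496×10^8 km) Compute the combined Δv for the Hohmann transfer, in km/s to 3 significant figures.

In km: r₁ = 1.23 × 1.496×10^8 = 1.84008×10^8 km; r₂ = 5.30 × 1.496×10^8 = 7.9288×10^8 km.
The Hohmann ellipse has a_t = (r₁ + r₂)/2 = 4.88444×10^8 km.
Circular speed at r₁: v₁ = √(μ/r₁) = √(1.327×10^11/1.84008×10^8) = 26.85 km/s.
Transfer-orbit speed at r₁ (vis-viva): v_p = √[μ(2/r₁ − 1/a_t)] = 34.21 km/s.
First burn Δv₁ = |v_p − v₁| = 7.360 km/s.
At r₂, v₂ = √(μ/r₂) = 12.937 km/s.
Transfer-orbit speed at r₂: v_a = √[μ(2/r₂ − 1/a_t)] = 7.9404 km/s.
Second burn Δv₂ = |v₂ − v_a| = 4.997 km/s.
Total Δv = Δv₁ + Δv₂ = 12.36 km/s.

Δv = 12.4 km/s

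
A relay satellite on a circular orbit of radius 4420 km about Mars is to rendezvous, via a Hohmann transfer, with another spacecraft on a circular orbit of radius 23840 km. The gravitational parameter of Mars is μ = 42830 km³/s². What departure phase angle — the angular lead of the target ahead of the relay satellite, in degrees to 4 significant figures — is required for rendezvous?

φ = 97.87°

Semi-major axis of the transfer orbit: a_t = (4420 + 23840)/2 = 14130 km.
Transfer time t = π√(a_t³/μ) = 25497 s.
Target angular speed ω₂ = √(μ/r₂³) = 5.6223×10^-5 rad/s.
Angle swept by the target during transfer: ω₂·t = 1.4335 rad = 82.13°.
The relay satellite traverses 180° on the transfer ellipse, so the target must lead by 180° − 82.13° = 97.87°.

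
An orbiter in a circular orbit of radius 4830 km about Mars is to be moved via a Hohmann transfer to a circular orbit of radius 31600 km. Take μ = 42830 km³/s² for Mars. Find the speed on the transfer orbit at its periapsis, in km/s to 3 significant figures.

Semi-major axis of the transfer orbit: a_t = (4830 + 31600)/2 = 18215 km.
At periapsis, r = 4830 km.
Vis-viva: v = √[μ(2/r − 1/a_t)] = √[42830 × (2/4830 − 1/18215)] = 3.922 km/s.

v = 3.92 km/s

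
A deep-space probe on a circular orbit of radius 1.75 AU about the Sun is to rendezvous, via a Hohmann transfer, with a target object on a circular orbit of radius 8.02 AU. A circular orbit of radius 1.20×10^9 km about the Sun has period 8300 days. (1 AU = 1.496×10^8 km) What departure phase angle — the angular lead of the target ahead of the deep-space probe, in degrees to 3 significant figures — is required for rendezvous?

From Kepler's third law T² = 4π²r³/μ at r = 1.20×10^9 km, T = 8300 days = 8300 × 86400 s = 7.1712×10^8 s: μ = 4π²r³/T² = 1.32654×10^11 km³/s².
In km: r₁ = 1.75 × 1.496×10^8 = 2.618×10^8 km; r₂ = 8.02 × 1.496×10^8 = 1.199792×10^9 km.
Transfer-ellipse semi-major axis a_t = (r₁ + r₂)/2 = (2.618×10^8 + 1.199792×10^9)/2 = 7.30796×10^8 km.
The half-period of the transfer ellipse is t = π√(a_t³/μ) = 1.704×10^8 s.
The target's mean motion on its circular orbit is ω₂ = √(μ/r₂³) = 8.764×10^-9 rad/s.
Angle swept by the target during transfer: ω₂·t = 1.4934 rad = 85.57°.
Arrival is 180° from departure on the ellipse, so φ = 180° − 85.57° = 94.4°.

φ = 94.4°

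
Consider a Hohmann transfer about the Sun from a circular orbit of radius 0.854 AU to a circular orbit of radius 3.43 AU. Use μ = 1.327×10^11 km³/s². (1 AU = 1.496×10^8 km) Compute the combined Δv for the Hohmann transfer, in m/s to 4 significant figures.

In km: r₁ = 0.854 × 1.496×10^8 = 1.277584×10^8 km; r₂ = 3.43 × 1.496×10^8 = 5.13128×10^8 km.
The Hohmann ellipse has a_t = (r₁ + r₂)/2 = 3.204432×10^8 km.
Circular speed at r₁: v₁ = √(μ/r₁) = √(1.327×10^11/1.277584×10^8) = 32.229 km/s.
On the transfer ellipse at r₁, v² = μ(2/r − 1/a) gives v_p = √[μ(2/r₁ − 1/a_t)] = 40.783 km/s.
First burn Δv₁ = |v_p − v₁| = 8.554 km/s.
At r₂, v₂ = √(μ/r₂) = 16.081 km/s.
Transfer-orbit speed at r₂: v_a = √[μ(2/r₂ − 1/a_t)] = 10.154 km/s.
Second burn Δv₂ = |v₂ − v_a| = 5.927 km/s.
Total Δv = Δv₁ + Δv₂ = 14.48 km/s.

Δv = 14480 m/s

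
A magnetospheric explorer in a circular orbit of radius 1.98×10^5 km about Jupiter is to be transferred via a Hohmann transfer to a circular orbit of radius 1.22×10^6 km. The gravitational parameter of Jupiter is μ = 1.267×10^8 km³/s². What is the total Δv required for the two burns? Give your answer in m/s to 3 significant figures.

The Hohmann ellipse has a_t = (r₁ + r₂)/2 = 7.090×10^5 km.
Circular speed at r₁: v₁ = √(μ/r₁) = √(1.267×10^8/1.980×10^5) = 25.296 km/s.
Transfer-orbit speed at r₁ (v² = μ(2/r − 1/a)): v_p = √[μ(2/r₁ − 1/a_t)] = 33.183 km/s.
First burn Δv₁ = |v_p − v₁| = 7.887 km/s.
Circular speed at r₂: v₂ = √(μ/r₂) = 10.19 km/s.
Transfer-orbit speed at r₂: v_a = √[μ(2/r₂ − 1/a_t)] = 5.385 km/s.
Second burn Δv₂ = |v₂ − v_a| = 4.805 km/s.
Δv = Δv₁ + Δv₂ = 7.887 + 4.805 = 12.69 km/s.

Δv = 12700 m/s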